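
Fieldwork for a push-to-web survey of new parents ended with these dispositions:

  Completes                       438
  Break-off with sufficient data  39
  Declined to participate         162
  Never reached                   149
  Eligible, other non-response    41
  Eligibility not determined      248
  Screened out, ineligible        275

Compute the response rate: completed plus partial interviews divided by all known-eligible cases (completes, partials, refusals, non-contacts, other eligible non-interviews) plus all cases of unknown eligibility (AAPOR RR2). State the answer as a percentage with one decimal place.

44.3%

Numerator → 438 + 39 = 477
Denom → 438 + 39 + 162 + 149 + 41 + 248 = 1077
RR2 = 477 / 1077 = 0.4429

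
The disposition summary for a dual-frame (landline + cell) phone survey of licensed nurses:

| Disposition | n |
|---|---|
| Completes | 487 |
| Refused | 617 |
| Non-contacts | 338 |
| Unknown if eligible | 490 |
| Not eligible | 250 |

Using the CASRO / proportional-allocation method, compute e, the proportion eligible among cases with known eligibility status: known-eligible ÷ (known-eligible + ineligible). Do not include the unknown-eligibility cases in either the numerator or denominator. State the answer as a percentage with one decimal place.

85.2%

Determined eligible: 487 + 617 + 338 = 1442
e = 1442 / (1442 + 250) = 1442 / 1692 = 0.8522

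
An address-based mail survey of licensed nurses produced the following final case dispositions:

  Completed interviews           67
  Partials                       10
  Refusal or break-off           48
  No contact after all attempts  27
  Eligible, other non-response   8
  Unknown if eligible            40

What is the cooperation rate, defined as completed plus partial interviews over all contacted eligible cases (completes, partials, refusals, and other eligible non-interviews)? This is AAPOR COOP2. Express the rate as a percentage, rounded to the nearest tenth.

57.9%

Num: 67 + 10 = 77
Base: 67 + 10 + 48 + 8 = 133
COOP2 = 77 / 133 = 0.5789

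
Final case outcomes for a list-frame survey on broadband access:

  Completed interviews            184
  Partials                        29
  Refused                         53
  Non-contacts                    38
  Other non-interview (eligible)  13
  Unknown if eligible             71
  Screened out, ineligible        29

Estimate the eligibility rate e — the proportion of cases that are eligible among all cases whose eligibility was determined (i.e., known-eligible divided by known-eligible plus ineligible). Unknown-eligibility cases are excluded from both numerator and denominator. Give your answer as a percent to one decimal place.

91.6%

Eligible (known): 184 + 29 + 53 + 38 + 13 = 317
e = 317 / (317 + 29) = 317 / 346 = 0.9162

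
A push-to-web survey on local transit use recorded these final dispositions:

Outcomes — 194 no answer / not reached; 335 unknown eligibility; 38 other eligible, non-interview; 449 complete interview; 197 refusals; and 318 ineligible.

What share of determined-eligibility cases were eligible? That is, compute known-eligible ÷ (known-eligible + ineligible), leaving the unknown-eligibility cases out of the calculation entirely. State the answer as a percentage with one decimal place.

73.4%

Known eligible → 449 + 197 + 194 + 38 = 878
e = 878 / (878 + 318) = 878 / 1196 = 0.7341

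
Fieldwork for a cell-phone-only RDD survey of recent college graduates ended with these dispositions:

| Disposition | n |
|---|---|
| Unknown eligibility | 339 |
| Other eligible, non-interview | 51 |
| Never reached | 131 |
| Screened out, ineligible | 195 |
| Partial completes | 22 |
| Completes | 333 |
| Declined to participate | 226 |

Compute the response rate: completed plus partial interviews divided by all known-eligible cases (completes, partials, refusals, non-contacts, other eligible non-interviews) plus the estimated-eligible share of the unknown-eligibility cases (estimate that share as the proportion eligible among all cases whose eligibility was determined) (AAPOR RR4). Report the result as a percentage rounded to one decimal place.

34.4%

Top → 333 + 22 = 355
Determined eligible → 333 + 22 + 226 + 131 + 51 = 763
e = 763 / (763 + 195) = 763 / 958 = 0.7965
Estimated eligible among unknowns → 0.7965 × 339 = 270.01
Denom → 763 + 270.01 = 1033.01
RR4 = 355 / 1033.01 = 0.3437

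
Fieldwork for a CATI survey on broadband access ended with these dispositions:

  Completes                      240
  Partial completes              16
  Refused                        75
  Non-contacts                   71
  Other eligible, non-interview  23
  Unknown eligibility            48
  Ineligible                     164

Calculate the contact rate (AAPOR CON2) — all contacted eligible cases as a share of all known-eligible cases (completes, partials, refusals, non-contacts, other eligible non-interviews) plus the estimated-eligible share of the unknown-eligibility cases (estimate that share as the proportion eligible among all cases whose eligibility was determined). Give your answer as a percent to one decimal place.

77.0%

Numerator = 240 + 16 + 75 + 23 = 354
Known eligible = 240 + 16 + 75 + 71 + 23 = 425
e = 425 / (425 + 164) = 425 / 589 = 0.7216
e × U = 0.7216 × 48 = 34.64
Denom = 425 + 34.64 = 459.64
CON2 = 354 / 459.64 = 0.7702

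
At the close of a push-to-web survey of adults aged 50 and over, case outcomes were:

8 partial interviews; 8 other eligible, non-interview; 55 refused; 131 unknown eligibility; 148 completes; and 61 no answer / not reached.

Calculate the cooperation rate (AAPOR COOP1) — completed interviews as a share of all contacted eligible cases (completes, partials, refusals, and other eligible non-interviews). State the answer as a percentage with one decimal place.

67.6%

Top → 148
Denom → 148 + 8 + 55 + 8 = 219
COOP1 = 148 / 219 = 0.6758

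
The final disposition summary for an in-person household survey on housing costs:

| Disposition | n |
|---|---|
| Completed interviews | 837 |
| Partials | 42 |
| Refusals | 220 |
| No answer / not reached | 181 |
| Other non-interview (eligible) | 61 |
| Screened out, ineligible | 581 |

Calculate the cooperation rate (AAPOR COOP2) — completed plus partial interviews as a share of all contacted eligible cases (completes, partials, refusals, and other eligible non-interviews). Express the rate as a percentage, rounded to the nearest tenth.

75.8%

Numerator = 837 + 42 = 879
Denominator = 837 + 42 + 220 + 61 = 1160
COOP2 = 879 / 1160 = 0.7578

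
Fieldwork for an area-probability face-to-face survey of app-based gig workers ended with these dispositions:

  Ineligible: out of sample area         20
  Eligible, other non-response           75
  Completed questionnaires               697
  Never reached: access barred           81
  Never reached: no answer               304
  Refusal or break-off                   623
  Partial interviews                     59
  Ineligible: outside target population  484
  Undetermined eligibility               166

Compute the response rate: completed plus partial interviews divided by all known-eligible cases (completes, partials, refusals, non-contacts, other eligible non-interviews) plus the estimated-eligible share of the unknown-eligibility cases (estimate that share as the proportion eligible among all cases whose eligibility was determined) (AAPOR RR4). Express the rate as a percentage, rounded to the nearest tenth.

38.4%

No contact after all attempts = 304 + 81 = 385
Not eligible = 484 + 20 = 504
Top: 697 + 59 = 756
Eligible (known): 697 + 59 + 623 + 385 + 75 = 1839
e = 1839 / (1839 + 504) = 1839 / 2343 = 0.7849
e × U: 0.7849 × 166 = 130.29
Denominator: 1839 + 130.29 = 1969.29
RR4 = 756 / 1969.29 = 0.3839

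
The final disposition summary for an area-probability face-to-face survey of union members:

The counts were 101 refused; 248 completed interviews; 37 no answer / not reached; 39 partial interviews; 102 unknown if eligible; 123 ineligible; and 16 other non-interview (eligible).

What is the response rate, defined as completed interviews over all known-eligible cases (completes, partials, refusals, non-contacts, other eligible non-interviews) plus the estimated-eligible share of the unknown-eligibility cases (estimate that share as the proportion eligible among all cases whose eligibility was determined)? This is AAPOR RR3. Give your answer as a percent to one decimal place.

Numerator: 248
Determined eligible: 248 + 39 + 101 + 37 + 16 = 441
e = 441 / (441 + 123) = 441 / 564 = 0.7819
e × U: 0.7819 × 102 = 79.75
Base: 441 + 79.75 = 520.75
RR3 = 248 / 520.75 = 0.4762

47.6%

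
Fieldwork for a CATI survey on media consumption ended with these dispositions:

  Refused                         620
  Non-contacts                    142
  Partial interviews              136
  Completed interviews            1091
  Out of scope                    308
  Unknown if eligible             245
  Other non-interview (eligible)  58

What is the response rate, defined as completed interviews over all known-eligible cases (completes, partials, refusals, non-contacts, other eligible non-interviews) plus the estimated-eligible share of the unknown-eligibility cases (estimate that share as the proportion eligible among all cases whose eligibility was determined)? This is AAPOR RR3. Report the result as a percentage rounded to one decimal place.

Numerator: 1091
Known eligible: 1091 + 136 + 620 + 142 + 58 = 2047
e = 2047 / (2047 + 308) = 2047 / 2355 = 0.8692
Estimated eligible among unknowns: 0.8692 × 245 = 212.95
Denom: 2047 + 212.95 = 2259.95
RR3 = 1091 / 2259.95 = 0.4828

48.3%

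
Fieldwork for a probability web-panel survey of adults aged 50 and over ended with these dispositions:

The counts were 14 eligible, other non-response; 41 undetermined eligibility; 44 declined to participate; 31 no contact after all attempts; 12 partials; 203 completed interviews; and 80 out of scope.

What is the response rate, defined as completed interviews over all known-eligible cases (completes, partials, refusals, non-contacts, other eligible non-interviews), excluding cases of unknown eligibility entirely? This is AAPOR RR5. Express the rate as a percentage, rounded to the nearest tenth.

Num → 203
Denominator → 203 + 12 + 44 + 31 + 14 = 304
RR5 = 203 / 304 = 0.6678

66.8%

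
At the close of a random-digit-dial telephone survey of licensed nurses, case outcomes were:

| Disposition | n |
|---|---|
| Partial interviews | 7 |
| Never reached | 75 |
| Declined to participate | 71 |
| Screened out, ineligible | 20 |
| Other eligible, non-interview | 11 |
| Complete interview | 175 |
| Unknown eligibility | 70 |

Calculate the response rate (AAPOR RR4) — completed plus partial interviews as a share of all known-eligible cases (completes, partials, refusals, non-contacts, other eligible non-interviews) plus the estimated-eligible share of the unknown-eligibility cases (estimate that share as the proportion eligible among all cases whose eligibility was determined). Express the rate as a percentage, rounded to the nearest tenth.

Num = 175 + 7 = 182
Determined eligible = 175 + 7 + 71 + 75 + 11 = 339
e = 339 / (339 + 20) = 339 / 359 = 0.9443
e × U = 0.9443 × 70 = 66.10
Base = 339 + 66.10 = 405.10
RR4 = 182 / 405.10 = 0.4493

44.9%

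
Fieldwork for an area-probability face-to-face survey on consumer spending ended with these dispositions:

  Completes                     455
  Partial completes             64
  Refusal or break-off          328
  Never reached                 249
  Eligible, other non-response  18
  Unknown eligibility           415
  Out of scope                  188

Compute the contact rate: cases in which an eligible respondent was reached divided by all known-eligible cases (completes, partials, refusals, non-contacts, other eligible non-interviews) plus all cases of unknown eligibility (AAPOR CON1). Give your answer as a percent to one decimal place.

Top = 455 + 64 + 328 + 18 = 865
Denom = 455 + 64 + 328 + 249 + 18 + 415 = 1529
CON1 = 865 / 1529 = 0.5657

56.6%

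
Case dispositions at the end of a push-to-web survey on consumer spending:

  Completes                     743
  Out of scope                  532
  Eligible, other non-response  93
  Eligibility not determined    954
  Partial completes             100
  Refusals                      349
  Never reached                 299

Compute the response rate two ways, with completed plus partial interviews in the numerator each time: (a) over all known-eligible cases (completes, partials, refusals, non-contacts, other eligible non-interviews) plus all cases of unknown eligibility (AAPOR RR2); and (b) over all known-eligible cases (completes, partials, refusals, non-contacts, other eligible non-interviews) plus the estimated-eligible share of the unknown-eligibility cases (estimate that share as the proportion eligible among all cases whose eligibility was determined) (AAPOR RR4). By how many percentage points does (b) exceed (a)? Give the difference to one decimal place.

3.5

Num = 743 + 100 = 843
Denominator = 743 + 100 + 349 + 299 + 93 + 954 = 2538
RR2 = 843 / 2538 = 0.3322
Determined eligible = 743 + 100 + 349 + 299 + 93 = 1584
e = 1584 / (1584 + 532) = 1584 / 2116 = 0.7486
e × U = 0.7486 × 954 = 714.16
Denominator = 1584 + 714.16 = 2298.16
RR4 = 843 / 2298.16 = 0.3668
Difference = 36.68 − 33.22 = 3.46 percentage points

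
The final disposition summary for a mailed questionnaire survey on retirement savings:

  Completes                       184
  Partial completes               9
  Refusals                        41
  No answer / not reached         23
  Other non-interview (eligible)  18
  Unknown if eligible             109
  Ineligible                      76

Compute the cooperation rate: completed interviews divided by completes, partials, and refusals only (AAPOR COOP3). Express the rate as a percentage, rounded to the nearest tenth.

Numerator: 184
Denominator: 184 + 9 + 41 = 234
COOP3 = 184 / 234 = 0.7863

78.6%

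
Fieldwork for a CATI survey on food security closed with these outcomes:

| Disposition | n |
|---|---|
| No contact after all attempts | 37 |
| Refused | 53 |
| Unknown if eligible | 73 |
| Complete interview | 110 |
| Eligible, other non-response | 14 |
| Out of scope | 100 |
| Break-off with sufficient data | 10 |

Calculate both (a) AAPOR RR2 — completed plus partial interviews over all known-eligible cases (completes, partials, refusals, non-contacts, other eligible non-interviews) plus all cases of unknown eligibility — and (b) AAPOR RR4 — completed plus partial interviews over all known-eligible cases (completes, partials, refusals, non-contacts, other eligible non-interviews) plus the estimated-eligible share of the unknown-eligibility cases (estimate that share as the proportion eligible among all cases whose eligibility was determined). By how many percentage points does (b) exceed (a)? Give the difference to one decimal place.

Num = 110 + 10 = 120
Denominator = 110 + 10 + 53 + 37 + 14 + 73 = 297
RR2 = 120 / 297 = 0.4040
Known eligible = 110 + 10 + 53 + 37 + 14 = 224
e = 224 / (224 + 100) = 224 / 324 = 0.6914
Eligible share of unknowns = 0.6914 × 73 = 50.47
Denominator = 224 + 50.47 = 274.47
RR4 = 120 / 274.47 = 0.4372
Difference = 43.72 − 40.40 = 3.32 percentage points

3.3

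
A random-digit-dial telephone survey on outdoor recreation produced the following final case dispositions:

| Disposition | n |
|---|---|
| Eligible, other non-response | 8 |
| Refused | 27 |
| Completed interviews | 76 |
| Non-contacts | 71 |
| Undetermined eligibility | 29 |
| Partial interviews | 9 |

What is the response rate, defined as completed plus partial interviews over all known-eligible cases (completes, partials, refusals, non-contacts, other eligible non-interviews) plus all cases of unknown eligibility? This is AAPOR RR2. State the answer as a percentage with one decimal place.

Numerator = 76 + 9 = 85
Base = 76 + 9 + 27 + 71 + 8 + 29 = 220
RR2 = 85 / 220 = 0.3864

38.6%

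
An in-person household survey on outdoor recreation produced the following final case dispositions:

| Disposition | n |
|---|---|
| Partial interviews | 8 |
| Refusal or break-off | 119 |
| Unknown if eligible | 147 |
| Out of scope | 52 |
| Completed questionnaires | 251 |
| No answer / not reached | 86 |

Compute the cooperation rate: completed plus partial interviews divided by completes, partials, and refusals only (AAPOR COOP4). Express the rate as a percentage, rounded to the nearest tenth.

Numerator = 251 + 8 = 259
Base = 251 + 8 + 119 = 378
COOP4 = 259 / 378 = 0.6852

68.5%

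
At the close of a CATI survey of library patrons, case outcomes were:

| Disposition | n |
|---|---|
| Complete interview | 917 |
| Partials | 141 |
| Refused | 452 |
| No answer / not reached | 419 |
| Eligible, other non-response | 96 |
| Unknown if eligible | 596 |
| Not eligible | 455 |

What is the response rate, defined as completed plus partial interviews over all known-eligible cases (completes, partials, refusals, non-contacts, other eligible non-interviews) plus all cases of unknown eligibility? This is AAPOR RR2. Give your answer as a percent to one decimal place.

40.4%

Top → 917 + 141 = 1058
Denominator → 917 + 141 + 452 + 419 + 96 + 596 = 2621
RR2 = 1058 / 2621 = 0.4037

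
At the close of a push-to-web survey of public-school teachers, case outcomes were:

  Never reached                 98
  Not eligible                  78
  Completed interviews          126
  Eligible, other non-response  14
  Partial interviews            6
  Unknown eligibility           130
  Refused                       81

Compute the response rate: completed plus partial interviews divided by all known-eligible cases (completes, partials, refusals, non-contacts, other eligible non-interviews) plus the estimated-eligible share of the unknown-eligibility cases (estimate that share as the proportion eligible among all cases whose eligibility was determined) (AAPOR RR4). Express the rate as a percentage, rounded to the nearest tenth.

Numerator = 126 + 6 = 132
Eligible (known) = 126 + 6 + 81 + 98 + 14 = 325
e = 325 / (325 + 78) = 325 / 403 = 0.8065
e × U = 0.8065 × 130 = 104.84
Denominator = 325 + 104.84 = 429.84
RR4 = 132 / 429.84 = 0.3071

30.7%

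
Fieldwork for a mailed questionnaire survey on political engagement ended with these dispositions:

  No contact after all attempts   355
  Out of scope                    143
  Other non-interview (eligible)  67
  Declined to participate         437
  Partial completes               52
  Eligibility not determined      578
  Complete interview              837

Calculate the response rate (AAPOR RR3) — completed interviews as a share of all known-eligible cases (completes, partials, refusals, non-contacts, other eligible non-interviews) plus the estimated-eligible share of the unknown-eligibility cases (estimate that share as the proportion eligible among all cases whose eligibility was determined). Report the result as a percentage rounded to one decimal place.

36.7%

Num = 837
Known eligible = 837 + 52 + 437 + 355 + 67 = 1748
e = 1748 / (1748 + 143) = 1748 / 1891 = 0.9244
Estimated eligible among unknowns = 0.9244 × 578 = 534.30
Base = 1748 + 534.30 = 2282.30
RR3 = 837 / 2282.30 = 0.3667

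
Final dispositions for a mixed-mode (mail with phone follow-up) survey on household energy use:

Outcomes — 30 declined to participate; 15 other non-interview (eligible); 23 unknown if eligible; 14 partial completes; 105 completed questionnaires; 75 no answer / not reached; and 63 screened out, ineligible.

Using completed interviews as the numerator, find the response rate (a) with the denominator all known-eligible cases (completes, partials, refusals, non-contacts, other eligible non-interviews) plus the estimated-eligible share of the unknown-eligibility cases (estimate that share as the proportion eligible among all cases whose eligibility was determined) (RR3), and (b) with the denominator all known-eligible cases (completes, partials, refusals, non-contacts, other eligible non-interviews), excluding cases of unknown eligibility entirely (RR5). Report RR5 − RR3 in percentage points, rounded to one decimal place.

Numerator: 105
Eligible (known): 105 + 14 + 30 + 75 + 15 = 239
e = 239 / (239 + 63) = 239 / 302 = 0.7914
Eligible share of unknowns: 0.7914 × 23 = 18.20
Base: 239 + 18.20 = 257.20
RR3 = 105 / 257.20 = 0.4082
Base: 105 + 14 + 30 + 75 + 15 = 239
RR5 = 105 / 239 = 0.4393
Difference = 43.93 − 40.82 = 3.11 percentage points

3.1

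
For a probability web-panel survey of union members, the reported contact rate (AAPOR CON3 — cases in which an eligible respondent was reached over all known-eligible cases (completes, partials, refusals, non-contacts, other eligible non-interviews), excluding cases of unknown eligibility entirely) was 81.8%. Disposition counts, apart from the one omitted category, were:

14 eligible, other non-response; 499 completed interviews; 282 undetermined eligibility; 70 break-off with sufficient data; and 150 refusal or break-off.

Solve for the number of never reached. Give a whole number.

Top = 499 + 70 + 150 + 14 = 733
CON3 = 733 / D = 0.818
D = 733 / 0.818 = 896.1
Remaining denominator categories sum to 733
never reached = 896.1 − 733 ≈ 163

163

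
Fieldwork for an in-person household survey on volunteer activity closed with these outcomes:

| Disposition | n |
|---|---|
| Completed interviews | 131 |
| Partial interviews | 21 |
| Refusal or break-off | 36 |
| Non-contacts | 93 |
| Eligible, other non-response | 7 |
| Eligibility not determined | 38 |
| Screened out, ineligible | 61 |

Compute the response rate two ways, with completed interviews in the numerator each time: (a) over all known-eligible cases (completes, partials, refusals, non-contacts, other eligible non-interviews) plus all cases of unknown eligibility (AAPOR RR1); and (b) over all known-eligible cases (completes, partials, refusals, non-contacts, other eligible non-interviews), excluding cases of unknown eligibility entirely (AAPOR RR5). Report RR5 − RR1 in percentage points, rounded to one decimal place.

5.3

Top: 131
Base: 131 + 21 + 36 + 93 + 7 + 38 = 326
RR1 = 131 / 326 = 0.4018
Base: 131 + 21 + 36 + 93 + 7 = 288
RR5 = 131 / 288 = 0.4549
Difference = 45.49 − 40.18 = 5.31 percentage points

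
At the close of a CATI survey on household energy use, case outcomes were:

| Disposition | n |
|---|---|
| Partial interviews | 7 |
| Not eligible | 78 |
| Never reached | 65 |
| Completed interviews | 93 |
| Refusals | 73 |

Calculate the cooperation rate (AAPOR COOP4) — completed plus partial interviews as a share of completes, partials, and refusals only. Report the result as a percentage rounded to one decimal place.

Top = 93 + 7 = 100
Denom = 93 + 7 + 73 = 173
COOP4 = 100 / 173 = 0.5780

57.8%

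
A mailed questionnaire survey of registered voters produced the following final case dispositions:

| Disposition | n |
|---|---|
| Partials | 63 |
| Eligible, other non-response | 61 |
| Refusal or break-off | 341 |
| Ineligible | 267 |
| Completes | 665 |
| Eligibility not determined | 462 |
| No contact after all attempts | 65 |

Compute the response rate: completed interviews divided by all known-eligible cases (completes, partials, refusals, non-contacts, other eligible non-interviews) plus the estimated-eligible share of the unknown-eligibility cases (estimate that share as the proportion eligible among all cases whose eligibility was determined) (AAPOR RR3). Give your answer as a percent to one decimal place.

Num: 665
Determined eligible: 665 + 63 + 341 + 65 + 61 = 1195
e = 1195 / (1195 + 267) = 1195 / 1462 = 0.8174
Estimated eligible among unknowns: 0.8174 × 462 = 377.64
Denom: 1195 + 377.64 = 1572.64
RR3 = 665 / 1572.64 = 0.4229

42.3%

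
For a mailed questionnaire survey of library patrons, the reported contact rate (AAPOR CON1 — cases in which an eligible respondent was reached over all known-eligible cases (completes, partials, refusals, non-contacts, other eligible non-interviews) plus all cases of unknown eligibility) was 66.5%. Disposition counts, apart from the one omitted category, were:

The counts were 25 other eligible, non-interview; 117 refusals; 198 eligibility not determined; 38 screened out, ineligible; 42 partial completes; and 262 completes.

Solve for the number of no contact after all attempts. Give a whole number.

Top: 262 + 42 + 117 + 25 = 446
CON1 = 446 / D = 0.665
D = 446 / 0.665 = 670.7
Remaining denominator categories sum to 644
no contact after all attempts = 670.7 − 644 ≈ 27

27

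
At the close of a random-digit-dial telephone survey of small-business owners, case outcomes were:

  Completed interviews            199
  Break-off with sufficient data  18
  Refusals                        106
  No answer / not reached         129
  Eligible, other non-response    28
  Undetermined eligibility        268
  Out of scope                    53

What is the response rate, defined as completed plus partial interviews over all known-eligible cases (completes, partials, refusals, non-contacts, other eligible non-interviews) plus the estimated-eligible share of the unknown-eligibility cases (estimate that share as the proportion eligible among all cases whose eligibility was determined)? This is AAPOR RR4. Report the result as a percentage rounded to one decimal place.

30.1%

Num = 199 + 18 = 217
Determined eligible = 199 + 18 + 106 + 129 + 28 = 480
e = 480 / (480 + 53) = 480 / 533 = 0.9006
Eligible share of unknowns = 0.9006 × 268 = 241.36
Base = 480 + 241.36 = 721.36
RR4 = 217 / 721.36 = 0.3008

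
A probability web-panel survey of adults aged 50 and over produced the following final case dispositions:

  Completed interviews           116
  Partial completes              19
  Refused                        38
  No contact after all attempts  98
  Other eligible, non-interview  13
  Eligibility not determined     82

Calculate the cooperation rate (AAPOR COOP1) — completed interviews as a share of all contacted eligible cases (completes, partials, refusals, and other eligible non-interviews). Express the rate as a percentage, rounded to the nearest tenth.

Numerator = 116
Denominator = 116 + 19 + 38 + 13 = 186
COOP1 = 116 / 186 = 0.6237

62.4%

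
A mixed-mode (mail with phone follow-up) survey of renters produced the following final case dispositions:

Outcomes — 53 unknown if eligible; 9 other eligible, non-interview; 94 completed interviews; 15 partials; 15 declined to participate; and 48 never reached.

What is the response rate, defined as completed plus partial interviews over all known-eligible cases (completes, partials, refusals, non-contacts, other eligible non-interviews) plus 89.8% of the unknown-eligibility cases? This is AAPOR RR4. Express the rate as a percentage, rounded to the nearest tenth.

Num → 94 + 15 = 109
Determined eligible → 94 + 15 + 15 + 48 + 9 = 181
Estimated eligible among unknowns → 0.8980 × 53 = 47.59
Denominator → 181 + 47.59 = 228.59
RR4 = 109 / 228.59 = 0.4768

47.7%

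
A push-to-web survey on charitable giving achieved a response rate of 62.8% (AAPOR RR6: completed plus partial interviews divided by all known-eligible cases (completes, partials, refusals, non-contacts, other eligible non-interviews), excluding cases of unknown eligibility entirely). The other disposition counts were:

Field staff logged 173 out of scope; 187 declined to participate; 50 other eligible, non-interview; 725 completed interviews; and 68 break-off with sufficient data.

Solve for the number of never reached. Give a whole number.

233

Num → 725 + 68 = 793
RR6 = 793 / D = 0.628
D = 793 / 0.628 = 1262.7
Rest of base = 1030
never reached = 1262.7 − 1030 ≈ 233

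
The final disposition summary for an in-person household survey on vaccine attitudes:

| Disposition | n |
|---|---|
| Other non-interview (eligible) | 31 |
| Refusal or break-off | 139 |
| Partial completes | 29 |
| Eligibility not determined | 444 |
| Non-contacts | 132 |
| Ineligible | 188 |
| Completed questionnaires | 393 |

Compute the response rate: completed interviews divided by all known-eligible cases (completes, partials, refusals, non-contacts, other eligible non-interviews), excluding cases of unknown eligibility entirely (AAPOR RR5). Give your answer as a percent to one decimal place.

54.3%

Top = 393
Base = 393 + 29 + 139 + 132 + 31 = 724
RR5 = 393 / 724 = 0.5428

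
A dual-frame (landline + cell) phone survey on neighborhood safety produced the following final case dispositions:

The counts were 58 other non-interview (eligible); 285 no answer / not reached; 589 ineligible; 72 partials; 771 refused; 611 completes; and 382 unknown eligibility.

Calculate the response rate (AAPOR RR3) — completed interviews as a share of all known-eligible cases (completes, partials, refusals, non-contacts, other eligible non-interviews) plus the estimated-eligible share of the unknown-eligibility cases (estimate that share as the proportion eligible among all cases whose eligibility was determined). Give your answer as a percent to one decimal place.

29.3%

Num = 611
Determined eligible = 611 + 72 + 771 + 285 + 58 = 1797
e = 1797 / (1797 + 589) = 1797 / 2386 = 0.7531
Estimated eligible among unknowns = 0.7531 × 382 = 287.68
Base = 1797 + 287.68 = 2084.68
RR3 = 611 / 2084.68 = 0.2931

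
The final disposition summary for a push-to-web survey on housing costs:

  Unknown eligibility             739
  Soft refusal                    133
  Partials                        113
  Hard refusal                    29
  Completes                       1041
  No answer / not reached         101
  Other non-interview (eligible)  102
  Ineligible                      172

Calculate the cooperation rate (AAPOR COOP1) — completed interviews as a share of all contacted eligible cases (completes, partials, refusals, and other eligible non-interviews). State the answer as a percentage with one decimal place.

Refusals = 29 + 133 = 162
Top = 1041
Denom = 1041 + 113 + 162 + 102 = 1418
COOP1 = 1041 / 1418 = 0.7341

73.4%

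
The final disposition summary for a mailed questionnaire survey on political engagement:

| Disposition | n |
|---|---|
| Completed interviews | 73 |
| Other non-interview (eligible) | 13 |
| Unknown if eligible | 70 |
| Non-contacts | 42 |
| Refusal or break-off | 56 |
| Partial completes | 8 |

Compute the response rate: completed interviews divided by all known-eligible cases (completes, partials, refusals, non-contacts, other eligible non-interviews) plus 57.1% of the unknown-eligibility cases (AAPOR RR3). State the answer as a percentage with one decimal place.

31.5%

Num = 73
Determined eligible = 73 + 8 + 56 + 42 + 13 = 192
e × U = 0.5710 × 70 = 39.97
Denominator = 192 + 39.97 = 231.97
RR3 = 73 / 231.97 = 0.3147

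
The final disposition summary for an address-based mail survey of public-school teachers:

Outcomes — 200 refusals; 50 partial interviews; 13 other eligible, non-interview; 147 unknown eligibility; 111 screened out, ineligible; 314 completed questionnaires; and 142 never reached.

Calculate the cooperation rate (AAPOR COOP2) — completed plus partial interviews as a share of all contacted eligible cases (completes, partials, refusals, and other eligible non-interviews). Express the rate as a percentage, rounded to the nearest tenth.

Numerator: 314 + 50 = 364
Denominator: 314 + 50 + 200 + 13 = 577
COOP2 = 364 / 577 = 0.6308

63.1%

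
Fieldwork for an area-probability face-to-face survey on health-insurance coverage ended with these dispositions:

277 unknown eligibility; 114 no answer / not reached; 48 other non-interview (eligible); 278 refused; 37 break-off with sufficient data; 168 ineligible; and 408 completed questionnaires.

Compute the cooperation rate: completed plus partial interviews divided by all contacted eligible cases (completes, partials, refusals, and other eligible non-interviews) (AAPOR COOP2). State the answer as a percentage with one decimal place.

Top → 408 + 37 = 445
Base → 408 + 37 + 278 + 48 = 771
COOP2 = 445 / 771 = 0.5772

57.7%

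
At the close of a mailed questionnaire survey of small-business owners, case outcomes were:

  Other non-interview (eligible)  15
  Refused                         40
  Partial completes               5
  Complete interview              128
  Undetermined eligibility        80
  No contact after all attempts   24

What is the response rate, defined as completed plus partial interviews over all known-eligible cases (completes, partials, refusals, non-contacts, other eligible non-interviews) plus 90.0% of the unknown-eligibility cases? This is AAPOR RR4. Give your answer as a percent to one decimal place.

46.8%

Num → 128 + 5 = 133
Known eligible → 128 + 5 + 40 + 24 + 15 = 212
e × U → 0.9000 × 80 = 72.00
Denom → 212 + 72.00 = 284.00
RR4 = 133 / 284.00 = 0.4683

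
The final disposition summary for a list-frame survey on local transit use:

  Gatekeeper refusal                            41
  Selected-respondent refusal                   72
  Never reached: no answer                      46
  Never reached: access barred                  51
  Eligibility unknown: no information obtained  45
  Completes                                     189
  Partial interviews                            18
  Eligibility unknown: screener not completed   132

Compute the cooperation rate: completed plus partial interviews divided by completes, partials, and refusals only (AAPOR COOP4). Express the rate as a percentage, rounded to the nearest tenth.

64.7%

Refusal or break-off = 41 + 72 = 113
No contact after all attempts = 46 + 51 = 97
Eligibility not determined = 132 + 45 = 177
Num: 189 + 18 = 207
Denom: 189 + 18 + 113 = 320
COOP4 = 207 / 320 = 0.6469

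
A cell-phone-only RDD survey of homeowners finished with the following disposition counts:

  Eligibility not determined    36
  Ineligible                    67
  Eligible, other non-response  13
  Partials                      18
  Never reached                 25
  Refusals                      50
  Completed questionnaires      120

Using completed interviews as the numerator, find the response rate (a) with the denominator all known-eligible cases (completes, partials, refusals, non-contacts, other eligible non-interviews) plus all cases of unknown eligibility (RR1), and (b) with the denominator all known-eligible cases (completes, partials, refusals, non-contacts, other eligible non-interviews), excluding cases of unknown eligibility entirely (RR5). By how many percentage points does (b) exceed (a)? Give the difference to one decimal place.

7.3

Top: 120
Denom: 120 + 18 + 50 + 25 + 13 + 36 = 262
RR1 = 120 / 262 = 0.4580
Denom: 120 + 18 + 50 + 25 + 13 = 226
RR5 = 120 / 226 = 0.5310
Difference = 53.10 − 45.80 = 7.30 percentage points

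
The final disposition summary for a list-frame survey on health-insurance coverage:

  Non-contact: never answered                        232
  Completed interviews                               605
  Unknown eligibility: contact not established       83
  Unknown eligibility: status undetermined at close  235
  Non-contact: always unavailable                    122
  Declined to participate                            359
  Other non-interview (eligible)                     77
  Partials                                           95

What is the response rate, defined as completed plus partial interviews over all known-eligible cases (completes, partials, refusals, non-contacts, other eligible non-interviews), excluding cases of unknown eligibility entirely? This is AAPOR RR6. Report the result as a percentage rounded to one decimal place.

47.0%

Non-contacts = 232 + 122 = 354
Unknown if eligible = 83 + 235 = 318
Num = 605 + 95 = 700
Denom = 605 + 95 + 359 + 354 + 77 = 1490
RR6 = 700 / 1490 = 0.4698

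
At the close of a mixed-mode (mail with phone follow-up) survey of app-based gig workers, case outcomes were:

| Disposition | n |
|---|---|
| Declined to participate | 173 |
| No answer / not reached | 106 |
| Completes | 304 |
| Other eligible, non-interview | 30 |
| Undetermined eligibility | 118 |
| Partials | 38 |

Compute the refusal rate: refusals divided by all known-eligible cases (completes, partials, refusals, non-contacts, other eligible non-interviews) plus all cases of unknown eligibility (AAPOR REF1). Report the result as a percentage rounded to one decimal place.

Top: 173
Denominator: 304 + 38 + 173 + 106 + 30 + 118 = 769
REF1 = 173 / 769 = 0.2250

22.5%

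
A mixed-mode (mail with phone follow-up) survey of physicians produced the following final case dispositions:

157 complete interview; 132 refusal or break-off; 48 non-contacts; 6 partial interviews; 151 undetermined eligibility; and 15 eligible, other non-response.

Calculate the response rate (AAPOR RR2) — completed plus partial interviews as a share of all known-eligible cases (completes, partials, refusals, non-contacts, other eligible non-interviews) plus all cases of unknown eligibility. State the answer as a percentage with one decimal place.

32.0%

Num → 157 + 6 = 163
Denom → 157 + 6 + 132 + 48 + 15 + 151 = 509
RR2 = 163 / 509 = 0.3202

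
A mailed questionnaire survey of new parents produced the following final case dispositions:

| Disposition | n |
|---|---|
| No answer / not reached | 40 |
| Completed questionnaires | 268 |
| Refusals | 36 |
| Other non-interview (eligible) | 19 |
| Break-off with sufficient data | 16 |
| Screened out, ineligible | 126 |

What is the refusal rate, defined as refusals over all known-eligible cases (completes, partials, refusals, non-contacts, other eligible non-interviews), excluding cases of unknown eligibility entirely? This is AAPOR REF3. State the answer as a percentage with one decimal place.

9.5%

Num: 36
Base: 268 + 16 + 36 + 40 + 19 = 379
REF3 = 36 / 379 = 0.0950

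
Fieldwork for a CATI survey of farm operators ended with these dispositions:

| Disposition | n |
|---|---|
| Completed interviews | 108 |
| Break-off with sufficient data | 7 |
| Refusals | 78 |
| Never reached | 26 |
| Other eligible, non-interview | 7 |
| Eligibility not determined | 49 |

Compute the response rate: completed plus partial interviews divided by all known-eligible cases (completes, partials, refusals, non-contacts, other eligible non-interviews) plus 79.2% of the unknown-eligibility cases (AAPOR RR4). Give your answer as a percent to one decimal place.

Num → 108 + 7 = 115
Determined eligible → 108 + 7 + 78 + 26 + 7 = 226
Eligible share of unknowns → 0.7920 × 49 = 38.81
Denom → 226 + 38.81 = 264.81
RR4 = 115 / 264.81 = 0.4343

43.4%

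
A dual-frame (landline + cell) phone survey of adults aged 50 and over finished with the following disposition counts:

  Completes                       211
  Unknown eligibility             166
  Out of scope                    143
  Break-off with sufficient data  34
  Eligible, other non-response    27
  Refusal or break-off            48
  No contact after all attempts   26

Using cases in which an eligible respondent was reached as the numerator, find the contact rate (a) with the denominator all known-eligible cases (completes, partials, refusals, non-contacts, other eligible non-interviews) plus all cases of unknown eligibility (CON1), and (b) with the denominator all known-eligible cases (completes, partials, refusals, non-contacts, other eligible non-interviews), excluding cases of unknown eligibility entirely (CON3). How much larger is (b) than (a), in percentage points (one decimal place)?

30.0

Top = 211 + 34 + 48 + 27 = 320
Denominator = 211 + 34 + 48 + 26 + 27 + 166 = 512
CON1 = 320 / 512 = 0.6250
Denominator = 211 + 34 + 48 + 26 + 27 = 346
CON3 = 320 / 346 = 0.9249
Difference = 92.49 − 62.50 = 29.99 percentage points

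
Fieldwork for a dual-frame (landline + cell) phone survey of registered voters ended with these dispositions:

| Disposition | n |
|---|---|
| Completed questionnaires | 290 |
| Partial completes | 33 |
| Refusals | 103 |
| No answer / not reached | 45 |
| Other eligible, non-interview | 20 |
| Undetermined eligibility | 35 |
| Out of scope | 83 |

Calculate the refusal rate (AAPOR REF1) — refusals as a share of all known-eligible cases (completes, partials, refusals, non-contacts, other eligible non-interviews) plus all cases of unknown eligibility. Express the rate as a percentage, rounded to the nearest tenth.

19.6%

Top → 103
Denom → 290 + 33 + 103 + 45 + 20 + 35 = 526
REF1 = 103 / 526 = 0.1958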